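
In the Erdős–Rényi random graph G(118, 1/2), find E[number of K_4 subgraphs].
E[# K_4] = C(118, 4) · (1/2)^C(4, 2) = 7673835 / 2^6 = 119903.671875

For each 4-subset S of vertices (there are C(118, 4) = 7673835 such S), let X_S = 1 if S induces a K_4 (all C(4, 2) = 6 edges present). Then P(X_S = 1) = (1/2)^6 = 1/64. By linearity of expectation, E[# K_4] = C(118, 4) · (1/2)^6 = 7673835 / 64 = 119903.671875.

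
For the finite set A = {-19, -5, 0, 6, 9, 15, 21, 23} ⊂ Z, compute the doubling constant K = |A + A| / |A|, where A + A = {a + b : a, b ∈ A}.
K = |A + A| / |A| = 30/8 = 15/4

Enumerate A + A = {a + b : a, b ∈ A}. With |A| = 8, there are |A|^2 = 64 ordered sum pairs; collecting distinct values, A + A = {-38, -24, -19, -13, -10, -5, -4, 0, 1, 2, 4, 6, 9, 10, 12, 15, 16, 18, 21, 23, 24, 27, 29, 30, 32, 36, 38, 42, 44, 46}, so |A + A| = 30. Thus K = 30/8 = 15/4. For comparison, the minimum possible |A + A| over all 8-element sets is 2·8 − 1 = 15 (so min K = 15/8), attained only by arithmetic progressions.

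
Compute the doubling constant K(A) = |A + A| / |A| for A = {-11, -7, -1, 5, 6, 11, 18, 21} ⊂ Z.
K = |A + A| / |A| = 30/8 = 15/4

Enumerate A + A = {a + b : a, b ∈ A}. With |A| = 8, there are |A|^2 = 64 ordered sum pairs; collecting distinct values, A + A = {-22, -18, -14, -12, -8, -6, -5, -2, -1, 0, 4, 5, 7, 10, 11, 12, 14, 16, 17, 20, 22, 23, 24, 26, 27, 29, 32, 36, 39, 42}, so |A + A| = 30. Thus K = 30/8 = 15/4. For comparison, the minimum possible |A + A| over all 8-element sets is 2·8 − 1 = 15 (so min K = 15/8), attained only by arithmetic progressions.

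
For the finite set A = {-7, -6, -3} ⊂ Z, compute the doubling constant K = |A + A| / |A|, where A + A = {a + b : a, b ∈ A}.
K = |A + A| / |A| = 6/3 = 2

Enumerate A + A = {a + b : a, b ∈ A}. With |A| = 3, there are |A|^2 = 9 ordered sum pairs; collecting distinct values, A + A = {-14, -13, -12, -10, -9, -6}, so |A + A| = 6. Thus K = 6/3 = 2. For comparison, the minimum possible |A + A| over all 3-element sets is 2·3 − 1 = 5 (so min K = 5/3), attained only by arithmetic progressions.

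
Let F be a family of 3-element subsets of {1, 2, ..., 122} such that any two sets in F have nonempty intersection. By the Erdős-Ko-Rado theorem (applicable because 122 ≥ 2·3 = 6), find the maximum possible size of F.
max |F| = C(121, 2) = 7260

The Erdős-Ko-Rado theorem states: for n ≥ 2k, an intersecting family of k-subsets of an n-element set has size at most C(n − 1, k − 1), with equality for 'star' families {A ⊆ [n] : |A| = k, i ∈ A} (fix an element i). For n = 122, k = 3: C(121, 2) = 7260.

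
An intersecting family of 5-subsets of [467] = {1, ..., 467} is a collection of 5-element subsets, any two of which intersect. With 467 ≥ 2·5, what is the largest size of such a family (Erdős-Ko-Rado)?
max |F| = C(466, 4) = 1939664420

The Erdős-Ko-Rado theorem states: for n ≥ 2k, an intersecting family of k-subsets of an n-element set has size at most C(n − 1, k − 1), with equality for 'star' families {A ⊆ [n] : |A| = k, i ∈ A} (fix an element i). For n = 467, k = 5: C(466, 4) = 1939664420.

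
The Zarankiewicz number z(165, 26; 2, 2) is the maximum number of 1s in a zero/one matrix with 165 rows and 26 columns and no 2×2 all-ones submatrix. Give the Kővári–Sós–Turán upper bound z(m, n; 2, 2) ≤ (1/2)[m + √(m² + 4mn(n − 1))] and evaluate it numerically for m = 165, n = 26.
z(165, 26; 2, 2) ≤ (1/2)[165 + √(165² + 4·165·26·25)] = (1/2)[165 + √456225] = 420.2221

Kővári–Sós–Turán: let r_1, ..., r_165 be the row sums and z = Σ r_i the total number of 1s. Each pair of columns can share at most one row with both entries 1 (else a 2×2 all-ones block appears), so Σ_i C(r_i, 2) ≤ C(26, 2) = 325. By convexity Σ_i C(r_i, 2) ≥ 165·C(z/165, 2) = z(z − 165)/(2·165), giving z² − 165z − 165·26·25 ≤ 0 and hence z ≤ (1/2)[165 + √(27225 + 4·107250)] = (1/2)[165 + √456225] ≈ (1/2)(165 + 675.4443) = 420.2221.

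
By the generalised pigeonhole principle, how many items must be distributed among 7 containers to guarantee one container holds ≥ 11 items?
n = (11 − 1)·7 + 1 = 71

By the generalised pigeonhole principle, to guarantee some box contains ≥ r objects we need more than (r − 1) · k objects total. Threshold: n = (r − 1) · k + 1. With r = 11 and k = 7: n = 10 · 7 + 1 = 70 + 1 = 71. For n = 70 = 10 · 7, we can put exactly 10 objects in every box, avoiding 11 in any single one — so 71 is tight.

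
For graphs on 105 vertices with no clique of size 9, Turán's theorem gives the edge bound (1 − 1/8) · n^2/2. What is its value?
Turán density bound = (7/8) · 105^2/2 = 77175/16 ≈ 4823.4375

Turán's theorem: ex(n, K_{r+1}) is achieved by the complete r-partite Turán graph T(n, r) with parts as balanced as possible, and is at most (1 − 1/r) · n^2/2. For r = 8, n = 105: the density bound is (7/8) · 11025/2 = 77175/16 ≈ 4823.4375. The integer-valued extremum is e(T(105, 8)) = 4823, which is strictly less than the density bound 77175/16 since 8 ∤ 105 (the parts of T(105, 8) cannot all be equal).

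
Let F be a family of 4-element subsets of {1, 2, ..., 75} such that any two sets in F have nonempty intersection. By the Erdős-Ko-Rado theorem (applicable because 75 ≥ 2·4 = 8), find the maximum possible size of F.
max |F| = C(74, 3) = 64824

Erdős-Ko-Rado (1961): when n ≥ 2k, max |F| = C(n−1, k−1). The bound is attained by the star {A : i ∈ A} for any fixed i ∈ [n]. Here C(75−1, 4−1) = C(74, 3) = 64824.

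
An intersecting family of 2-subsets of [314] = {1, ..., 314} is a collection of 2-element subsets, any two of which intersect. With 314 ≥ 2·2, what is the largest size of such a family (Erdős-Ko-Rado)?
max |F| = C(313, 1) = 313

Erdős-Ko-Rado (1961): when n ≥ 2k, max |F| = C(n−1, k−1). The bound is attained by the star {A : i ∈ A} for any fixed i ∈ [n]. Here C(314−1, 2−1) = C(313, 1) = 313.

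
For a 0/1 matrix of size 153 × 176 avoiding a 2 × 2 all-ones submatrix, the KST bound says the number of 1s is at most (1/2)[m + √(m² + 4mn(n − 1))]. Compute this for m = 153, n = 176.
z(153, 176; 2, 2) ≤ (1/2)[153 + √(153² + 4·153·176·175)] = (1/2)[153 + √18873009] = 2248.6538

Kővári–Sós–Turán: let r_1, ..., r_153 be the row sums and z = Σ r_i the total number of 1s. Each pair of columns can share at most one row with both entries 1 (else a 2×2 all-ones block appears), so Σ_i C(r_i, 2) ≤ C(176, 2) = 15400. By convexity Σ_i C(r_i, 2) ≥ 153·C(z/153, 2) = z(z − 153)/(2·153), giving z² − 153z − 153·176·175 ≤ 0 and hence z ≤ (1/2)[153 + √(23409 + 4·4712400)] = (1/2)[153 + √18873009] ≈ (1/2)(153 + 4344.3077) = 2248.6538.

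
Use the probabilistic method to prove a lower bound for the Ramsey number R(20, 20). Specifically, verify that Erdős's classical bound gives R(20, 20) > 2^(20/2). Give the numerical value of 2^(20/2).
2^(20/2) = 1024; so R(20, 20) > 1024

Colour each edge of K_n uniformly at random with red/blue. The expected number of monochromatic K_20 is C(n, 20) · 2 · 2^(−C(20,2)). If C(n, 20) · 2^(1 − C(20,2)) < 1, then with positive probability no monochromatic K_20 exists, so R(20, 20) > n. The standard estimate C(n, 20) ≤ n^20/20! shows this inequality holds whenever n ≤ 2^(20/2) (since 20! · 2^(C(20,2) − 1) > 2^(20^2/2) ≥ n^20). Hence R(20, 20) > 2^(20/2) = 1024.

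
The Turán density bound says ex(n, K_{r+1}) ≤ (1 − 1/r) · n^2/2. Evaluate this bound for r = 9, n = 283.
Turán density bound = (8/9) · 283^2/2 = 320356/9 ≈ 35595.1111

Turán's theorem: ex(n, K_{r+1}) is achieved by the complete r-partite Turán graph T(n, r) with parts as balanced as possible, and is at most (1 − 1/r) · n^2/2. For r = 9, n = 283: the density bound is (8/9) · 80089/2 = 320356/9 ≈ 35595.1111. The integer-valued extremum is e(T(283, 9)) = 35594, which is strictly less than the density bound 320356/9 since 9 ∤ 283 (the parts of T(283, 9) cannot all be equal).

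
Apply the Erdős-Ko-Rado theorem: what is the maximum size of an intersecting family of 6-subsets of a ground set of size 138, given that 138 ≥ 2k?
max |F| = C(137, 5) = 373566942

Erdős-Ko-Rado (1961): when n ≥ 2k, max |F| = C(n−1, k−1). The bound is attained by the star {A : i ∈ A} for any fixed i ∈ [n]. Here C(138−1, 6−1) = C(137, 5) = 373566942.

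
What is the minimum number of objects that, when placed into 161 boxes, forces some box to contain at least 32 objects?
n = (32 − 1)·161 + 1 = 4992

By the generalised pigeonhole principle, to guarantee some box contains ≥ r objects we need more than (r − 1) · k objects total. Threshold: n = (r − 1) · k + 1. With r = 32 and k = 161: n = 31 · 161 + 1 = 4991 + 1 = 4992. For n = 4991 = 31 · 161, we can put exactly 31 objects in every box, avoiding 32 in any single one — so 4992 is tight.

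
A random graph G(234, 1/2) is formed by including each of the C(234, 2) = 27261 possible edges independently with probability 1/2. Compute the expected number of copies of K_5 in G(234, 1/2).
E[# K_5] = C(234, 5) · (1/2)^C(5, 2) = 5600390796 / 2^10 = 1400097699/256 ≈ 5469131.636719

For each 5-subset S of vertices (there are C(234, 5) = 5600390796 such S), let X_S = 1 if S induces a K_5 (all C(5, 2) = 10 edges present). Then P(X_S = 1) = (1/2)^10 = 1/1024. By linearity of expectation, E[# K_5] = C(234, 5) · (1/2)^10 = 5600390796 / 1024 = 1400097699/256 ≈ 5469131.636719.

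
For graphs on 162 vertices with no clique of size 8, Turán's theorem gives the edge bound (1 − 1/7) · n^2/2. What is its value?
Turán density bound = (6/7) · 162^2/2 = 78732/7 ≈ 11247.4286

Turán's theorem: ex(n, K_{r+1}) is achieved by the complete r-partite Turán graph T(n, r) with parts as balanced as possible, and is at most (1 − 1/r) · n^2/2. For r = 7, n = 162: the density bound is (6/7) · 26244/2 = 78732/7 ≈ 11247.4286. The integer-valued extremum is e(T(162, 7)) = 11247, which is strictly less than the density bound 78732/7 since 7 ∤ 162 (the parts of T(162, 7) cannot all be equal).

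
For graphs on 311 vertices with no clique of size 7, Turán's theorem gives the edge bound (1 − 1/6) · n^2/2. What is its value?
Turán density bound = (5/6) · 311^2/2 = 483605/12 ≈ 40300.4167

Turán's theorem: ex(n, K_{r+1}) is achieved by the complete r-partite Turán graph T(n, r) with parts as balanced as possible, and is at most (1 − 1/r) · n^2/2. For r = 6, n = 311: the density bound is (5/6) · 96721/2 = 483605/12 ≈ 40300.4167. The integer-valued extremum is e(T(311, 6)) = 40300, which is strictly less than the density bound 483605/12 since 6 ∤ 311 (the parts of T(311, 6) cannot all be equal).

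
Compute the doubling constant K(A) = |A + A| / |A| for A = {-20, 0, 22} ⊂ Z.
K = |A + A| / |A| = 6/3 = 2

Enumerate A + A = {a + b : a, b ∈ A}. With |A| = 3, there are |A|^2 = 9 ordered sum pairs; collecting distinct values, A + A = {-40, -20, 0, 2, 22, 44}, so |A + A| = 6. Thus K = 6/3 = 2. For comparison, the minimum possible |A + A| over all 3-element sets is 2·3 − 1 = 5 (so min K = 5/3), attained only by arithmetic progressions.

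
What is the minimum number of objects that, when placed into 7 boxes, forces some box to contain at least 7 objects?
n = (7 − 1)·7 + 1 = 43

By the generalised pigeonhole principle, to guarantee some box contains ≥ r objects we need more than (r − 1) · k objects total. Threshold: n = (r − 1) · k + 1. With r = 7 and k = 7: n = 6 · 7 + 1 = 42 + 1 = 43. For n = 42 = 6 · 7, we can put exactly 6 objects in every box, avoiding 7 in any single one — so 43 is tight.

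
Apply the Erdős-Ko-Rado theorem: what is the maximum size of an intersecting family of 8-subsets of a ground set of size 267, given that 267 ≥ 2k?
max |F| = C(266, 7) = 17265207256440

Erdős-Ko-Rado (1961): when n ≥ 2k, max |F| = C(n−1, k−1). The bound is attained by the star {A : i ∈ A} for any fixed i ∈ [n]. Here C(267−1, 8−1) = C(266, 7) = 17265207256440.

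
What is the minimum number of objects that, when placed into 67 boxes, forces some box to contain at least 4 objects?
n = (4 − 1)·67 + 1 = 202

By the generalised pigeonhole principle, to guarantee some box contains ≥ r objects we need more than (r − 1) · k objects total. Threshold: n = (r − 1) · k + 1. With r = 4 and k = 67: n = 3 · 67 + 1 = 201 + 1 = 202. For n = 201 = 3 · 67, we can put exactly 3 objects in every box, avoiding 4 in any single one — so 202 is tight.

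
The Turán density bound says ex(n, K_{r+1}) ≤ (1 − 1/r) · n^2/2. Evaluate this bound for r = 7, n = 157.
Turán density bound = (6/7) · 157^2/2 = 73947/7 ≈ 10563.8571

Turán's theorem: ex(n, K_{r+1}) is achieved by the complete r-partite Turán graph T(n, r) with parts as balanced as possible, and is at most (1 − 1/r) · n^2/2. For r = 7, n = 157: the density bound is (6/7) · 24649/2 = 73947/7 ≈ 10563.8571. The integer-valued extremum is e(T(157, 7)) = 10563, which is strictly less than the density bound 73947/7 since 7 ∤ 157 (the parts of T(157, 7) cannot all be equal).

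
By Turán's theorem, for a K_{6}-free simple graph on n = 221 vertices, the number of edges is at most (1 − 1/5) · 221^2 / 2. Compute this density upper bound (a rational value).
Turán density bound = (4/5) · 221^2/2 = 97682/5 ≈ 19536.4

Turán's theorem: ex(n, K_{r+1}) is achieved by the complete r-partite Turán graph T(n, r) with parts as balanced as possible, and is at most (1 − 1/r) · n^2/2. For r = 5, n = 221: the density bound is (4/5) · 48841/2 = 97682/5 ≈ 19536.4. The integer-valued extremum is e(T(221, 5)) = 19536, which is strictly less than the density bound 97682/5 since 5 ∤ 221 (the parts of T(221, 5) cannot all be equal).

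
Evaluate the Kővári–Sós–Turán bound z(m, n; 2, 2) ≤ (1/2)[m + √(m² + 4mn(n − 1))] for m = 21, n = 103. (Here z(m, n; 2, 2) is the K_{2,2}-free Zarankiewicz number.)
z(21, 103; 2, 2) ≤ (1/2)[21 + √(21² + 4·21·103·102)] = (1/2)[21 + √882945] = 480.3258

Kővári–Sós–Turán: let r_1, ..., r_21 be the row sums and z = Σ r_i the total number of 1s. Each pair of columns can share at most one row with both entries 1 (else a 2×2 all-ones block appears), so Σ_i C(r_i, 2) ≤ C(103, 2) = 5253. By convexity Σ_i C(r_i, 2) ≥ 21·C(z/21, 2) = z(z − 21)/(2·21), giving z² − 21z − 21·103·102 ≤ 0 and hence z ≤ (1/2)[21 + √(441 + 4·220626)] = (1/2)[21 + √882945] ≈ (1/2)(21 + 939.6515) = 480.3258.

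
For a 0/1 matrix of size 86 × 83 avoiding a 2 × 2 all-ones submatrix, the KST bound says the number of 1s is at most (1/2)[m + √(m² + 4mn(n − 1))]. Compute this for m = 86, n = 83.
z(86, 83; 2, 2) ≤ (1/2)[86 + √(86² + 4·86·83·82)] = (1/2)[86 + √2348660] = 809.2669

Kővári–Sós–Turán: let r_1, ..., r_86 be the row sums and z = Σ r_i the total number of 1s. Each pair of columns can share at most one row with both entries 1 (else a 2×2 all-ones block appears), so Σ_i C(r_i, 2) ≤ C(83, 2) = 3403. By convexity Σ_i C(r_i, 2) ≥ 86·C(z/86, 2) = z(z − 86)/(2·86), giving z² − 86z − 86·83·82 ≤ 0 and hence z ≤ (1/2)[86 + √(7396 + 4·585316)] = (1/2)[86 + √2348660] ≈ (1/2)(86 + 1532.5338) = 809.2669.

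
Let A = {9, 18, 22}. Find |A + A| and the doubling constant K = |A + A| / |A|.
K = |A + A| / |A| = 6/3 = 2

Enumerate A + A = {a + b : a, b ∈ A}. With |A| = 3, there are |A|^2 = 9 ordered sum pairs; collecting distinct values, A + A = {18, 27, 31, 36, 40, 44}, so |A + A| = 6. Thus K = 6/3 = 2. For comparison, the minimum possible |A + A| over all 3-element sets is 2·3 − 1 = 5 (so min K = 5/3), attained only by arithmetic progressions.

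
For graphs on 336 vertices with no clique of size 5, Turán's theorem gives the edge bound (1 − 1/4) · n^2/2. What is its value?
Turán density bound = (3/4) · 336^2/2 = 42336

Turán's theorem: ex(n, K_{r+1}) is achieved by the complete r-partite Turán graph T(n, r) with parts as balanced as possible, and is at most (1 − 1/r) · n^2/2. For r = 4, n = 336: the density bound is (3/4) · 112896/2 = 42336. Since 4 ∣ 336, the Turán graph T(336, 4) has parts of equal size 84, and its edge count e(T(336, 4)) = 42336 attains the density bound exactly.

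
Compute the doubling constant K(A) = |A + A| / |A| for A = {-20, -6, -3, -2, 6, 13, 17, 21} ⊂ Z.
K = |A + A| / |A| = 32/8 = 4

Enumerate A + A = {a + b : a, b ∈ A}. With |A| = 8, there are |A|^2 = 64 ordered sum pairs; collecting distinct values, A + A = {-40, -26, -23, -22, -14, -12, -9, -8, -7, -6, -5, -4, -3, 0, 1, 3, 4, 7, 10, 11, 12, 14, 15, 18, 19, 23, 26, 27, 30, 34, 38, 42}, so |A + A| = 32. Thus K = 32/8 = 4. For comparison, the minimum possible |A + A| over all 8-element sets is 2·8 − 1 = 15 (so min K = 15/8), attained only by arithmetic progressions.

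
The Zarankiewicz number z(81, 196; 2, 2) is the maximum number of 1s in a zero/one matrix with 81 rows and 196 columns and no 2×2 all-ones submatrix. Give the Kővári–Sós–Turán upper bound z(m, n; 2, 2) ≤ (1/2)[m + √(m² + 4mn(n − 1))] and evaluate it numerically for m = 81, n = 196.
z(81, 196; 2, 2) ≤ (1/2)[81 + √(81² + 4·81·196·195)] = (1/2)[81 + √12389841] = 1800.4603

Kővári–Sós–Turán: let r_1, ..., r_81 be the row sums and z = Σ r_i the total number of 1s. Each pair of columns can share at most one row with both entries 1 (else a 2×2 all-ones block appears), so Σ_i C(r_i, 2) ≤ C(196, 2) = 19110. By convexity Σ_i C(r_i, 2) ≥ 81·C(z/81, 2) = z(z − 81)/(2·81), giving z² − 81z − 81·196·195 ≤ 0 and hence z ≤ (1/2)[81 + √(6561 + 4·3095820)] = (1/2)[81 + √12389841] ≈ (1/2)(81 + 3519.9206) = 1800.4603.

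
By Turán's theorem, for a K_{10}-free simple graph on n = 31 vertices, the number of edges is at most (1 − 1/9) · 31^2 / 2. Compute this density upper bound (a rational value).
Turán density bound = (8/9) · 31^2/2 = 3844/9 ≈ 427.1111

Turán's theorem: ex(n, K_{r+1}) is achieved by the complete r-partite Turán graph T(n, r) with parts as balanced as possible, and is at most (1 − 1/r) · n^2/2. For r = 9, n = 31: the density bound is (8/9) · 961/2 = 3844/9 ≈ 427.1111. The integer-valued extremum is e(T(31, 9)) = 426, which is strictly less than the density bound 3844/9 since 9 ∤ 31 (the parts of T(31, 9) cannot all be equal).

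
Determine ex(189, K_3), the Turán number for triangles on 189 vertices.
ex(189, K_3) = ⌊189^2/4⌋ = 8930

Mantel (1907): a triangle-free graph on n vertices has at most ⌊n^2/4⌋ edges, with equality for the complete bipartite graph K_{⌊n/2⌋, ⌈n/2⌉}. For n = 189: ⌊189^2/4⌋ = ⌊35721/4⌋ = 8930. The extremal graph is K_{94, 95}, which has 94·95 = 8930 edges.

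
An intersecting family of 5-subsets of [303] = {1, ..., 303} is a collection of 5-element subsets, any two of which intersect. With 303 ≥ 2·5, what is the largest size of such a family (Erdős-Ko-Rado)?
max |F| = C(302, 4) = 339746225

The Erdős-Ko-Rado theorem states: for n ≥ 2k, an intersecting family of k-subsets of an n-element set has size at most C(n − 1, k − 1), with equality for 'star' families {A ⊆ [n] : |A| = k, i ∈ A} (fix an element i). For n = 303, k = 5: C(302, 4) = 339746225.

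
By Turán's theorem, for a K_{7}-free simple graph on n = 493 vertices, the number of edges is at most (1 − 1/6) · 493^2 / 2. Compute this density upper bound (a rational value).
Turán density bound = (5/6) · 493^2/2 = 1215245/12 ≈ 101270.4167

Turán's theorem: ex(n, K_{r+1}) is achieved by the complete r-partite Turán graph T(n, r) with parts as balanced as possible, and is at most (1 − 1/r) · n^2/2. For r = 6, n = 493: the density bound is (5/6) · 243049/2 = 1215245/12 ≈ 101270.4167. The integer-valued extremum is e(T(493, 6)) = 101270, which is strictly less than the density bound 1215245/12 since 6 ∤ 493 (the parts of T(493, 6) cannot all be equal).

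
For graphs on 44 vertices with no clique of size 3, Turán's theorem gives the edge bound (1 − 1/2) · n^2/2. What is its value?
Turán density bound = (1/2) · 44^2/2 = 484

Turán's theorem: ex(n, K_{r+1}) is achieved by the complete r-partite Turán graph T(n, r) with parts as balanced as possible, and is at most (1 − 1/r) · n^2/2. For r = 2, n = 44: the density bound is (1/2) · 1936/2 = 484. Since 2 ∣ 44, the Turán graph T(44, 2) has parts of equal size 22, and its edge count e(T(44, 2)) = 484 attains the density bound exactly.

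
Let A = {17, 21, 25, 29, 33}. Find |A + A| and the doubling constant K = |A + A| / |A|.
K = |A + A| / |A| = 9/5

Enumerate A + A = {a + b : a, b ∈ A}. With |A| = 5, there are |A|^2 = 25 ordered sum pairs; collecting distinct values, A + A = {34, 38, 42, 46, 50, 54, 58, 62, 66}, so |A + A| = 9. Thus K = 9/5. Here |A + A| = 2|A| − 1 = 9, the minimum possible — so K = 9/5 is minimal, which holds iff A is an arithmetic progression.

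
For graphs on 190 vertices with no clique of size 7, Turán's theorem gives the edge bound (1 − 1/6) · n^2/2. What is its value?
Turán density bound = (5/6) · 190^2/2 = 45125/3 ≈ 15041.6667

Turán's theorem: ex(n, K_{r+1}) is achieved by the complete r-partite Turán graph T(n, r) with parts as balanced as possible, and is at most (1 − 1/r) · n^2/2. For r = 6, n = 190: the density bound is (5/6) · 36100/2 = 45125/3 ≈ 15041.6667. The integer-valued extremum is e(T(190, 6)) = 15041, which is strictly less than the density bound 45125/3 since 6 ∤ 190 (the parts of T(190, 6) cannot all be equal).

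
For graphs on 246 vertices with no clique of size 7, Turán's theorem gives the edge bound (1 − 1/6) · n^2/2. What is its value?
Turán density bound = (5/6) · 246^2/2 = 25215

Turán's theorem: ex(n, K_{r+1}) is achieved by the complete r-partite Turán graph T(n, r) with parts as balanced as possible, and is at most (1 − 1/r) · n^2/2. For r = 6, n = 246: the density bound is (5/6) · 60516/2 = 25215. Since 6 ∣ 246, the Turán graph T(246, 6) has parts of equal size 41, and its edge count e(T(246, 6)) = 25215 attains the density bound exactly.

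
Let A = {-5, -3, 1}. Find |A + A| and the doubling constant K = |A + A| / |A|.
K = |A + A| / |A| = 6/3 = 2

Enumerate A + A = {a + b : a, b ∈ A}. With |A| = 3, there are |A|^2 = 9 ordered sum pairs; collecting distinct values, A + A = {-10, -8, -6, -4, -2, 2}, so |A + A| = 6. Thus K = 6/3 = 2. For comparison, the minimum possible |A + A| over all 3-element sets is 2·3 − 1 = 5 (so min K = 5/3), attained only by arithmetic progressions.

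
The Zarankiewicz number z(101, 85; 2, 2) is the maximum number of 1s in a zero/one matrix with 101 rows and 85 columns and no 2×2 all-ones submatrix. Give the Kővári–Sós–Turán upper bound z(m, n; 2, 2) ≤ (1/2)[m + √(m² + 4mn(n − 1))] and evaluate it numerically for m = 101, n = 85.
z(101, 85; 2, 2) ≤ (1/2)[101 + √(101² + 4·101·85·84)] = (1/2)[101 + √2894761] = 901.1999

Kővári–Sós–Turán: let r_1, ..., r_101 be the row sums and z = Σ r_i the total number of 1s. Each pair of columns can share at most one row with both entries 1 (else a 2×2 all-ones block appears), so Σ_i C(r_i, 2) ≤ C(85, 2) = 3570. By convexity Σ_i C(r_i, 2) ≥ 101·C(z/101, 2) = z(z − 101)/(2·101), giving z² − 101z − 101·85·84 ≤ 0 and hence z ≤ (1/2)[101 + √(10201 + 4·721140)] = (1/2)[101 + √2894761] ≈ (1/2)(101 + 1701.3997) = 901.1999.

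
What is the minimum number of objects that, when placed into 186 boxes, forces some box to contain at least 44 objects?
n = (44 − 1)·186 + 1 = 7999

By the generalised pigeonhole principle, to guarantee some box contains ≥ r objects we need more than (r − 1) · k objects total. Threshold: n = (r − 1) · k + 1. With r = 44 and k = 186: n = 43 · 186 + 1 = 7998 + 1 = 7999. For n = 7998 = 43 · 186, we can put exactly 43 objects in every box, avoiding 44 in any single one — so 7999 is tight.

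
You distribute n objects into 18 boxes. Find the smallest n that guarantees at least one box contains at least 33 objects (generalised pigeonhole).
n = (33 − 1)·18 + 1 = 577

By the generalised pigeonhole principle, to guarantee some box contains ≥ r objects we need more than (r − 1) · k objects total. Threshold: n = (r − 1) · k + 1. With r = 33 and k = 18: n = 32 · 18 + 1 = 576 + 1 = 577. For n = 576 = 32 · 18, we can put exactly 32 objects in every box, avoiding 33 in any single one — so 577 is tight.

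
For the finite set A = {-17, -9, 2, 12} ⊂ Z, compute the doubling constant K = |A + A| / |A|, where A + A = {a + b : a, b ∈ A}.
K = |A + A| / |A| = 10/4 = 5/2

Enumerate A + A = {a + b : a, b ∈ A}. With |A| = 4, there are |A|^2 = 16 ordered sum pairs; collecting distinct values, A + A = {-34, -26, -18, -15, -7, -5, 3, 4, 14, 24}, so |A + A| = 10. Thus K = 10/4 = 5/2. For comparison, the minimum possible |A + A| over all 4-element sets is 2·4 − 1 = 7 (so min K = 7/4), attained only by arithmetic progressions.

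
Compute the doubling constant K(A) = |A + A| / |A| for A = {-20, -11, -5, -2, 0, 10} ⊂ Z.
K = |A + A| / |A| = 19/6

Enumerate A + A = {a + b : a, b ∈ A}. With |A| = 6, there are |A|^2 = 36 ordered sum pairs; collecting distinct values, A + A = {-40, -31, -25, -22, -20, -16, -13, -11, -10, -7, -5, -4, -2, -1, 0, 5, 8, 10, 20}, so |A + A| = 19. Thus K = 19/6. For comparison, the minimum possible |A + A| over all 6-element sets is 2·6 − 1 = 11 (so min K = 11/6), attained only by arithmetic progressions.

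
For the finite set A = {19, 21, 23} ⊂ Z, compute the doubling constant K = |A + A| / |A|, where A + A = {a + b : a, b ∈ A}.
K = |A + A| / |A| = 5/3

Enumerate A + A = {a + b : a, b ∈ A}. With |A| = 3, there are |A|^2 = 9 ordered sum pairs; collecting distinct values, A + A = {38, 40, 42, 44, 46}, so |A + A| = 5. Thus K = 5/3. Here |A + A| = 2|A| − 1 = 5, the minimum possible — so K = 5/3 is minimal, which holds iff A is an arithmetic progression.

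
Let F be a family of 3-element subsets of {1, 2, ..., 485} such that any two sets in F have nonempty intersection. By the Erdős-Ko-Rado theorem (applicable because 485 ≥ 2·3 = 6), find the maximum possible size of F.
max |F| = C(484, 2) = 116886

The Erdős-Ko-Rado theorem states: for n ≥ 2k, an intersecting family of k-subsets of an n-element set has size at most C(n − 1, k − 1), with equality for 'star' families {A ⊆ [n] : |A| = k, i ∈ A} (fix an element i). For n = 485, k = 3: C(484, 2) = 116886.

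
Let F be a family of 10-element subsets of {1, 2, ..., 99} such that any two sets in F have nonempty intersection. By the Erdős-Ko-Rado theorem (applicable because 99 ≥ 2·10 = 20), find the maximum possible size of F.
max |F| = C(98, 9) = 1573664496040

The Erdős-Ko-Rado theorem states: for n ≥ 2k, an intersecting family of k-subsets of an n-element set has size at most C(n − 1, k − 1), with equality for 'star' families {A ⊆ [n] : |A| = k, i ∈ A} (fix an element i). For n = 99, k = 10: C(98, 9) = 1573664496040.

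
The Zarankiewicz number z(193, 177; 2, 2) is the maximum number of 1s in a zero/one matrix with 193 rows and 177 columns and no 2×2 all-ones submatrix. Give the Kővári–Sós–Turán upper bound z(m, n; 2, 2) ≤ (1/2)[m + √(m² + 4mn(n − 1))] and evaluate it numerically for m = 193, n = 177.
z(193, 177; 2, 2) ≤ (1/2)[193 + √(193² + 4·193·177·176)] = (1/2)[193 + √24086593] = 2550.4047

Kővári–Sós–Turán: let r_1, ..., r_193 be the row sums and z = Σ r_i the total number of 1s. Each pair of columns can share at most one row with both entries 1 (else a 2×2 all-ones block appears), so Σ_i C(r_i, 2) ≤ C(177, 2) = 15576. By convexity Σ_i C(r_i, 2) ≥ 193·C(z/193, 2) = z(z − 193)/(2·193), giving z² − 193z − 193·177·176 ≤ 0 and hence z ≤ (1/2)[193 + √(37249 + 4·6012336)] = (1/2)[193 + √24086593] ≈ (1/2)(193 + 4907.8094) = 2550.4047.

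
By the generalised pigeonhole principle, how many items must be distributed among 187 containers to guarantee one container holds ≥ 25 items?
n = (25 − 1)·187 + 1 = 4489

By the generalised pigeonhole principle, to guarantee some box contains ≥ r objects we need more than (r − 1) · k objects total. Threshold: n = (r − 1) · k + 1. With r = 25 and k = 187: n = 24 · 187 + 1 = 4488 + 1 = 4489. For n = 4488 = 24 · 187, we can put exactly 24 objects in every box, avoiding 25 in any single one — so 4489 is tight.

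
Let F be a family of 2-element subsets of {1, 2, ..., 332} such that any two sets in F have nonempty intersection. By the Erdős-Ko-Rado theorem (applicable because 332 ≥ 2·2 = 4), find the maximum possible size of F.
max |F| = C(331, 1) = 331

The Erdős-Ko-Rado theorem states: for n ≥ 2k, an intersecting family of k-subsets of an n-element set has size at most C(n − 1, k − 1), with equality for 'star' families {A ⊆ [n] : |A| = k, i ∈ A} (fix an element i). For n = 332, k = 2: C(331, 1) = 331.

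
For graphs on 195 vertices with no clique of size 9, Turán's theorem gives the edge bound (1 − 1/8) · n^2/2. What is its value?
Turán density bound = (7/8) · 195^2/2 = 266175/16 ≈ 16635.9375

Turán's theorem: ex(n, K_{r+1}) is achieved by the complete r-partite Turán graph T(n, r) with parts as balanced as possible, and is at most (1 − 1/r) · n^2/2. For r = 8, n = 195: the density bound is (7/8) · 38025/2 = 266175/16 ≈ 16635.9375. The integer-valued extremum is e(T(195, 8)) = 16635, which is strictly less than the density bound 266175/16 since 8 ∤ 195 (the parts of T(195, 8) cannot all be equal).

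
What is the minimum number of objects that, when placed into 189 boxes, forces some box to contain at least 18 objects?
n = (18 − 1)·189 + 1 = 3214

By the generalised pigeonhole principle, to guarantee some box contains ≥ r objects we need more than (r − 1) · k objects total. Threshold: n = (r − 1) · k + 1. With r = 18 and k = 189: n = 17 · 189 + 1 = 3213 + 1 = 3214. For n = 3213 = 17 · 189, we can put exactly 17 objects in every box, avoiding 18 in any single one — so 3214 is tight.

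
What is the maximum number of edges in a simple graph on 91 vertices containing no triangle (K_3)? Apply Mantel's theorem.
ex(91, K_3) = ⌊91^2/4⌋ = 2070

Mantel (1907): a triangle-free graph on n vertices has at most ⌊n^2/4⌋ edges, with equality for the complete bipartite graph K_{⌊n/2⌋, ⌈n/2⌉}. For n = 91: ⌊91^2/4⌋ = ⌊8281/4⌋ = 2070. The extremal graph is K_{45, 46}, which has 45·46 = 2070 edges.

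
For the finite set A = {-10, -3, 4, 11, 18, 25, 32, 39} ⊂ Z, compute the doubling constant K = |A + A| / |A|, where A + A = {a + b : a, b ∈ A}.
K = |A + A| / |A| = 15/8

Enumerate A + A = {a + b : a, b ∈ A}. With |A| = 8, there are |A|^2 = 64 ordered sum pairs; collecting distinct values, A + A = {-20, -13, -6, 1, 8, 15, 22, 29, 36, 43, 50, 57, 64, 71, 78}, so |A + A| = 15. Thus K = 15/8. Here |A + A| = 2|A| − 1 = 15, the minimum possible — so K = 15/8 is minimal, which holds iff A is an arithmetic progression.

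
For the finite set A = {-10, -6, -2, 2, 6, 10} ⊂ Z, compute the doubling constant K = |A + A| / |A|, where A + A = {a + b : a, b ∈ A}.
K = |A + A| / |A| = 11/6

Enumerate A + A = {a + b : a, b ∈ A}. With |A| = 6, there are |A|^2 = 36 ordered sum pairs; collecting distinct values, A + A = {-20, -16, -12, -8, -4, 0, 4, 8, 12, 16, 20}, so |A + A| = 11. Thus K = 11/6. Here |A + A| = 2|A| − 1 = 11, the minimum possible — so K = 11/6 is minimal, which holds iff A is an arithmetic progression.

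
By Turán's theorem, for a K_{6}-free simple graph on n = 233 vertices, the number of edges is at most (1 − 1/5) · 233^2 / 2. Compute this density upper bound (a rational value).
Turán density bound = (4/5) · 233^2/2 = 108578/5 ≈ 21715.6

Turán's theorem: ex(n, K_{r+1}) is achieved by the complete r-partite Turán graph T(n, r) with parts as balanced as possible, and is at most (1 − 1/r) · n^2/2. For r = 5, n = 233: the density bound is (4/5) · 54289/2 = 108578/5 ≈ 21715.6. The integer-valued extremum is e(T(233, 5)) = 21715, which is strictly less than the density bound 108578/5 since 5 ∤ 233 (the parts of T(233, 5) cannot all be equal).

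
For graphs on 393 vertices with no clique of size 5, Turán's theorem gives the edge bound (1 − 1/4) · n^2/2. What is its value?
Turán density bound = (3/4) · 393^2/2 = 463347/8 ≈ 57918.375

Turán's theorem: ex(n, K_{r+1}) is achieved by the complete r-partite Turán graph T(n, r) with parts as balanced as possible, and is at most (1 − 1/r) · n^2/2. For r = 4, n = 393: the density bound is (3/4) · 154449/2 = 463347/8 ≈ 57918.375. The integer-valued extremum is e(T(393, 4)) = 57918, which is strictly less than the density bound 463347/8 since 4 ∤ 393 (the parts of T(393, 4) cannot all be equal).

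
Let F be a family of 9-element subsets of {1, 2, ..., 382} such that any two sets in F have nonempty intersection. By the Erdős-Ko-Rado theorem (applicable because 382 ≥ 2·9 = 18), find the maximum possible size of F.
max |F| = C(381, 8) = 10227067532092125

The Erdős-Ko-Rado theorem states: for n ≥ 2k, an intersecting family of k-subsets of an n-element set has size at most C(n − 1, k − 1), with equality for 'star' families {A ⊆ [n] : |A| = k, i ∈ A} (fix an element i). For n = 382, k = 9: C(381, 8) = 10227067532092125.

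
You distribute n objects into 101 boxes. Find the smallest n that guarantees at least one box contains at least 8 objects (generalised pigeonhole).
n = (8 − 1)·101 + 1 = 708

By the generalised pigeonhole principle, to guarantee some box contains ≥ r objects we need more than (r − 1) · k objects total. Threshold: n = (r − 1) · k + 1. With r = 8 and k = 101: n = 7 · 101 + 1 = 707 + 1 = 708. For n = 707 = 7 · 101, we can put exactly 7 objects in every box, avoiding 8 in any single one — so 708 is tight.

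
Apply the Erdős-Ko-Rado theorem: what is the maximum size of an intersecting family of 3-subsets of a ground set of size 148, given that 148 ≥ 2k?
max |F| = C(147, 2) = 10731

The Erdős-Ko-Rado theorem states: for n ≥ 2k, an intersecting family of k-subsets of an n-element set has size at most C(n − 1, k − 1), with equality for 'star' families {A ⊆ [n] : |A| = k, i ∈ A} (fix an element i). For n = 148, k = 3: C(147, 2) = 10731.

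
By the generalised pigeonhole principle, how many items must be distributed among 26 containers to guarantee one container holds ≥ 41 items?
n = (41 − 1)·26 + 1 = 1041

By the generalised pigeonhole principle, to guarantee some box contains ≥ r objects we need more than (r − 1) · k objects total. Threshold: n = (r − 1) · k + 1. With r = 41 and k = 26: n = 40 · 26 + 1 = 1040 + 1 = 1041. For n = 1040 = 40 · 26, we can put exactly 40 objects in every box, avoiding 41 in any single one — so 1041 is tight.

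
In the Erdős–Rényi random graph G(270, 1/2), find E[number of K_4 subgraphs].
E[# K_4] = C(270, 4) · (1/2)^C(4, 2) = 216546345 / 2^6 = 3383536.640625

For each 4-subset S of vertices (there are C(270, 4) = 216546345 such S), let X_S = 1 if S induces a K_4 (all C(4, 2) = 6 edges present). Then P(X_S = 1) = (1/2)^6 = 1/64. By linearity of expectation, E[# K_4] = C(270, 4) · (1/2)^6 = 216546345 / 64 = 3383536.640625.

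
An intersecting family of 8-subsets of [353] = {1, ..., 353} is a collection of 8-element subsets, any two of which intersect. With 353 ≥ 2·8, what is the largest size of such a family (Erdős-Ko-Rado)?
max |F| = C(352, 7) = 125111586805920

Erdős-Ko-Rado (1961): when n ≥ 2k, max |F| = C(n−1, k−1). The bound is attained by the star {A : i ∈ A} for any fixed i ∈ [n]. Here C(353−1, 8−1) = C(352, 7) = 125111586805920.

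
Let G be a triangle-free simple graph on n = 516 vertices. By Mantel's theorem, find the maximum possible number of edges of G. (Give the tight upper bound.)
ex(516, K_3) = ⌊516^2/4⌋ = 66564

Mantel (1907): a triangle-free graph on n vertices has at most ⌊n^2/4⌋ edges, with equality for the complete bipartite graph K_{⌊n/2⌋, ⌈n/2⌉}. For n = 516: ⌊516^2/4⌋ = ⌊266256/4⌋ = 66564. The extremal graph is K_{258, 258}, which has 258·258 = 66564 edges.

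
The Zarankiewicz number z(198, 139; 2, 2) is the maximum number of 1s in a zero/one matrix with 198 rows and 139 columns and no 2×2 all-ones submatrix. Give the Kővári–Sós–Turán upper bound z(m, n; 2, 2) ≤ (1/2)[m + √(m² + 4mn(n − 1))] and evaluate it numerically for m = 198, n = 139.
z(198, 139; 2, 2) ≤ (1/2)[198 + √(198² + 4·198·139·138)] = (1/2)[198 + √15231348] = 2050.368

Kővári–Sós–Turán: let r_1, ..., r_198 be the row sums and z = Σ r_i the total number of 1s. Each pair of columns can share at most one row with both entries 1 (else a 2×2 all-ones block appears), so Σ_i C(r_i, 2) ≤ C(139, 2) = 9591. By convexity Σ_i C(r_i, 2) ≥ 198·C(z/198, 2) = z(z − 198)/(2·198), giving z² − 198z − 198·139·138 ≤ 0 and hence z ≤ (1/2)[198 + √(39204 + 4·3798036)] = (1/2)[198 + √15231348] ≈ (1/2)(198 + 3902.736) = 2050.368.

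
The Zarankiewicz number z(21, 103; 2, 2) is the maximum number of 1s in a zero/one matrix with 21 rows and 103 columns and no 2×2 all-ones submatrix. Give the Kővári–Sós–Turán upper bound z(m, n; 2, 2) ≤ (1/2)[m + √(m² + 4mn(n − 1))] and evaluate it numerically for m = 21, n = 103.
z(21, 103; 2, 2) ≤ (1/2)[21 + √(21² + 4·21·103·102)] = (1/2)[21 + √882945] = 480.3258

Kővári–Sós–Turán: let r_1, ..., r_21 be the row sums and z = Σ r_i the total number of 1s. Each pair of columns can share at most one row with both entries 1 (else a 2×2 all-ones block appears), so Σ_i C(r_i, 2) ≤ C(103, 2) = 5253. By convexity Σ_i C(r_i, 2) ≥ 21·C(z/21, 2) = z(z − 21)/(2·21), giving z² − 21z − 21·103·102 ≤ 0 and hence z ≤ (1/2)[21 + √(441 + 4·220626)] = (1/2)[21 + √882945] ≈ (1/2)(21 + 939.6515) = 480.3258.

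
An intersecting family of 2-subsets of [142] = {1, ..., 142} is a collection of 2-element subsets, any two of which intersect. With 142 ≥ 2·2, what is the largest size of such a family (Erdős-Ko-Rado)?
max |F| = C(141, 1) = 141

The Erdős-Ko-Rado theorem states: for n ≥ 2k, an intersecting family of k-subsets of an n-element set has size at most C(n − 1, k − 1), with equality for 'star' families {A ⊆ [n] : |A| = k, i ∈ A} (fix an element i). For n = 142, k = 2: C(141, 1) = 141.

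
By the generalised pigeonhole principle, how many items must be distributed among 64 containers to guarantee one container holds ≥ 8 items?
n = (8 − 1)·64 + 1 = 449

By the generalised pigeonhole principle, to guarantee some box contains ≥ r objects we need more than (r − 1) · k objects total. Threshold: n = (r − 1) · k + 1. With r = 8 and k = 64: n = 7 · 64 + 1 = 448 + 1 = 449. For n = 448 = 7 · 64, we can put exactly 7 objects in every box, avoiding 8 in any single one — so 449 is tight.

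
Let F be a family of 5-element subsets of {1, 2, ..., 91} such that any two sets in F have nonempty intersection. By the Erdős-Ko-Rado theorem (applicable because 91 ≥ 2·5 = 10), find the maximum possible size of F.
max |F| = C(90, 4) = 2555190

The Erdős-Ko-Rado theorem states: for n ≥ 2k, an intersecting family of k-subsets of an n-element set has size at most C(n − 1, k − 1), with equality for 'star' families {A ⊆ [n] : |A| = k, i ∈ A} (fix an element i). For n = 91, k = 5: C(90, 4) = 2555190.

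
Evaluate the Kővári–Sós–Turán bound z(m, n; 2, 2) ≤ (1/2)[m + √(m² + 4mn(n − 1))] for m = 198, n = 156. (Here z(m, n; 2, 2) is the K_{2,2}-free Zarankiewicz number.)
z(198, 156; 2, 2) ≤ (1/2)[198 + √(198² + 4·198·156·155)] = (1/2)[198 + √19189764] = 2289.3061

Kővári–Sós–Turán: let r_1, ..., r_198 be the row sums and z = Σ r_i the total number of 1s. Each pair of columns can share at most one row with both entries 1 (else a 2×2 all-ones block appears), so Σ_i C(r_i, 2) ≤ C(156, 2) = 12090. By convexity Σ_i C(r_i, 2) ≥ 198·C(z/198, 2) = z(z − 198)/(2·198), giving z² − 198z − 198·156·155 ≤ 0 and hence z ≤ (1/2)[198 + √(39204 + 4·4787640)] = (1/2)[198 + √19189764] ≈ (1/2)(198 + 4380.6123) = 2289.3061.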